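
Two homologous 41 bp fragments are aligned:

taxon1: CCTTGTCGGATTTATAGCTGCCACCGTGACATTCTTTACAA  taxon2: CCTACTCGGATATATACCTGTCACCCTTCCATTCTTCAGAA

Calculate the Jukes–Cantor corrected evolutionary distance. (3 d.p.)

The sequences differ at 10 of 41 sites (4, 5, 12, 17, 21, 26, 28, 29, 37, 39), so p = 10/41 ≈ 0.243902.
d = −(3/4) ln(1 − 4p/3) = −0.75 ln(1 − 0.325203) = −0.75 ln(0.674797)
  = −0.75 × (-0.393343) = 0.295007 substitutions/site.

0.295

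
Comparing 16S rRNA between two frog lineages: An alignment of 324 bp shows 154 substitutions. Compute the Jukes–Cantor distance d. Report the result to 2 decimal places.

0.75

p = 154/324 ≈ 0.475309.
d = −(3/4) ln(1 − 4p/3) = −0.75 ln(1 − 0.633745) = −0.75 ln(0.366255)
  = −0.75 × (-1.004425) = 0.753319 substitutions/site.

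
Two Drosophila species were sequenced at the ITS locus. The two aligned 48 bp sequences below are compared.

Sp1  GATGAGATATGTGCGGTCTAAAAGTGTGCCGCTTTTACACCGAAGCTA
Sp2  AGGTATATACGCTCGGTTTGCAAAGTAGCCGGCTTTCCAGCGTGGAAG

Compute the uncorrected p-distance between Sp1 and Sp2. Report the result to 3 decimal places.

0.500

The sequences differ at 24 of 48 positions.
p = 24/48 = 0.500.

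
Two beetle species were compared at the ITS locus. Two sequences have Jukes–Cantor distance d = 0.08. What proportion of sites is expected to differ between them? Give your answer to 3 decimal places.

p = (3/4)(1 − e^(−4d/3)) = 0.75 × (1 − e^(-0.106667)) = 0.75 × (1 − 0.898825) = 0.075881.

0.076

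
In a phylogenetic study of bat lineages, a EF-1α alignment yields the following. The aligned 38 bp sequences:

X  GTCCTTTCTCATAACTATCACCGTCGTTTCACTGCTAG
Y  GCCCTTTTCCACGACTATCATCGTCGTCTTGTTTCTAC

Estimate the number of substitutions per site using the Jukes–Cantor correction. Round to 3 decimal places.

0.410

The sequences differ at 12 of 38 sites, so p = 12/38 ≈ 0.315789.
d = −(3/4) ln(1 − 4p/3) = −0.75 ln(1 − 0.421052) = −0.75 ln(0.578948)
  = −0.75 × (-0.546543) = 0.409907 substitutions/site.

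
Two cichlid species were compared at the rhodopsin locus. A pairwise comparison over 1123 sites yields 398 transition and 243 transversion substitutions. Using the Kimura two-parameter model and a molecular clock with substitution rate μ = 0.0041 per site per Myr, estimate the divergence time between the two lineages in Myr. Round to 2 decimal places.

P = 398/1123 ≈ 0.354408 and Q = 243/1123 ≈ 0.216385.
Under the Kimura two-parameter model, d = −½ ln(1 − 2P − Q) − ¼ ln(1 − 2Q).
1 − 2P − Q = 0.074799, giving −½ ln(0.074799) = 1.296475.
1 − 2Q = 0.56723, giving −¼ ln(0.56723) = 0.141748.
d = 1.296475 + 0.141748 = 1.438223.
Under a molecular clock d = 2μt, so t = d/(2μ) = 1.438223 / (2 × 0.0041) = 175.39 Myr.

175.39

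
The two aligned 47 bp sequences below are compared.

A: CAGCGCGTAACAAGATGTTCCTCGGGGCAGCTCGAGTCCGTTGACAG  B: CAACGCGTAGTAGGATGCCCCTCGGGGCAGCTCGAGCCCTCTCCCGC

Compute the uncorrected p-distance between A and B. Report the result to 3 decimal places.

The sequences differ at 13 of 47 positions.
p = 13/47 = 0.276595… ≈ 0.277 (to 3 d.p.).

0.277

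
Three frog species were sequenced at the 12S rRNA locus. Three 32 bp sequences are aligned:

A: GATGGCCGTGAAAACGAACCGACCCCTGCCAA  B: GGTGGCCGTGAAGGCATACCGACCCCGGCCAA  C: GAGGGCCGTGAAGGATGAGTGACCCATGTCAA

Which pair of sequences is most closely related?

A and B

A–B: 6/32 differ, p = 0.188, d = 0.216.
A–C: 10/32 differ, p = 0.313, d = 0.404.
B–C: 10/32 differ, p = 0.313, d = 0.404.
The smallest distance is between A and B.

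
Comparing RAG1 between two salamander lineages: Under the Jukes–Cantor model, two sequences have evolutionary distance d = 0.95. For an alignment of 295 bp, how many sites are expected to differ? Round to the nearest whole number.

Invert JC69: p = (3/4)(1 − e^(−4d/3)) = 0.75 × (1 − e^(-1.266667)) = 0.75 × (1 − 0.281769) = 0.538673.
Expected differing sites = pL ≈ 0.538673 × 295 = 158.908535 ≈ 159.

159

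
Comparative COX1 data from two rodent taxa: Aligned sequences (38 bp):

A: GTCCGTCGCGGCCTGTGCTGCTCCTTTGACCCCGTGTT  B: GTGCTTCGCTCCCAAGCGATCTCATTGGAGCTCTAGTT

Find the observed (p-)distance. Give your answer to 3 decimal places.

The sequences differ at 17 of 38 positions.
p = 17/38 = 0.447368… ≈ 0.447 (to 3 d.p.).

0.447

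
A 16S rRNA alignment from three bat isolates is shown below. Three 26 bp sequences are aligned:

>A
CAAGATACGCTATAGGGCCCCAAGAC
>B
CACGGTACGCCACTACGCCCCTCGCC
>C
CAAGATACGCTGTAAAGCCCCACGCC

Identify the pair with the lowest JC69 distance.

A and C

A–B: 10/26 differ, p = 0.385, d = 0.539.
A–C: 5/26 differ, p = 0.192, d = 0.222.
B–C: 8/26 differ, p = 0.308, d = 0.396.
The smallest distance is between A and C.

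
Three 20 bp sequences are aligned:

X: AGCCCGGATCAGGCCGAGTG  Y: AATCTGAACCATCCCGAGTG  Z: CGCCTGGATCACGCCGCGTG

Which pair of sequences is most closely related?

X and Z

X–Y: 7/20 differ, p = 0.350, d = 0.471.
X–Z: 4/20 differ, p = 0.200, d = 0.233.
Y–Z: 8/20 differ, p = 0.400, d = 0.572.
The smallest distance is between X and Z.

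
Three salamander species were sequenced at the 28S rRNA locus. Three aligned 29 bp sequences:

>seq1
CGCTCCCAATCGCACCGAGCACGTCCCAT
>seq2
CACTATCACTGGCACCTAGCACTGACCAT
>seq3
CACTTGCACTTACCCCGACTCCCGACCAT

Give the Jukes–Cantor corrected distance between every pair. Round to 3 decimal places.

seq1–seq2: 9/29 sites differ → p ≈ 0.310345, d = −0.75 ln(1 − 0.413793) = 0.400562 ≈ 0.401.
seq1–seq3: 13/29 sites differ → p ≈ 0.448276, d = −0.75 ln(1 − 0.597701) = 0.682920 ≈ 0.683.
seq2–seq3: 10/29 sites differ → p ≈ 0.344828, d = −0.75 ln(1 − 0.459771) = 0.461822 ≈ 0.462.

d(seq1,seq2) = 0.401, d(seq1,seq3) = 0.683, d(seq2,seq3) = 0.462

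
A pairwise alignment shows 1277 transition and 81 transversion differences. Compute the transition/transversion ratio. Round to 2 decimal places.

R = 1277/81 = 15.765432… ≈ 15.77 (to 2 d.p.).

15.77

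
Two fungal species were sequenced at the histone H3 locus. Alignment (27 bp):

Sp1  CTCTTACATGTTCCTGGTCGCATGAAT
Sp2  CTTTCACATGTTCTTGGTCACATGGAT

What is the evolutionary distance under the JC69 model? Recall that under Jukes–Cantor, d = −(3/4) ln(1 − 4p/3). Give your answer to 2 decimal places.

The sequences differ at 5 of 27 sites (3, 5, 14, 20, 25), so p = 5/27 ≈ 0.185185.
d = −(3/4) ln(1 − 4p/3) = −0.75 ln(1 − 0.246913) = −0.75 ln(0.753087)
  = −0.75 × (-0.283575) = 0.212681 substitutions/site.

0.21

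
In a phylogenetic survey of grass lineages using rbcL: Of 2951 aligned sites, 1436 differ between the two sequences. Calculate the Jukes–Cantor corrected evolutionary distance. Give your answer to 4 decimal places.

0.7848

p = 1436/2951 ≈ 0.486615.
d = −(3/4) ln(1 − 4p/3) = −0.75 ln(1 − 0.64882) = −0.75 ln(0.35118)
  = −0.75 × (-1.046456) = 0.784842 substitutions/site.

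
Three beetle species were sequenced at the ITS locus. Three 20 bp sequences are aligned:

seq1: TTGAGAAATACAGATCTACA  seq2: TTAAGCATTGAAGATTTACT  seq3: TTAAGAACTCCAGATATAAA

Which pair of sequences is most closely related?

seq1–seq2: 7/20 differ, p = 0.350, d = 0.471.
seq1–seq3: 5/20 differ, p = 0.250, d = 0.304.
seq2–seq3: 7/20 differ, p = 0.350, d = 0.471.
The smallest distance is between seq1 and seq3.

seq1 and seq3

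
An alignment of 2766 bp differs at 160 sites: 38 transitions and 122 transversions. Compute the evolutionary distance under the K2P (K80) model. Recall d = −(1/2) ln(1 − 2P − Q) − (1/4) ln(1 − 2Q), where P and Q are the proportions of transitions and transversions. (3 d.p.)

P = 38/2766 ≈ 0.013738 and Q = 122/2766 ≈ 0.044107.
Under the Kimura two-parameter model, d = −½ ln(1 − 2P − Q) − ¼ ln(1 − 2Q).
1 − 2P − Q = 0.928417, giving −½ ln(0.928417) = 0.037137.
1 − 2Q = 0.911786, giving −¼ ln(0.911786) = 0.023087.
d = 0.037137 + 0.023087 = 0.060224.

0.060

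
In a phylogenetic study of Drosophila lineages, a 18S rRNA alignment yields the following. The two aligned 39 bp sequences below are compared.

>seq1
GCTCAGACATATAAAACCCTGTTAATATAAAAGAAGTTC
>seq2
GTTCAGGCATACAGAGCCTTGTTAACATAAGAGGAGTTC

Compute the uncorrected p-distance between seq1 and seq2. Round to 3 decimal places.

0.231

The sequences differ at 9 of 39 positions (sites 2, 7, 12, 14, 16, 19, 26, 31, 34).
p = 9/39 = 0.230769… ≈ 0.231 (to 3 d.p.).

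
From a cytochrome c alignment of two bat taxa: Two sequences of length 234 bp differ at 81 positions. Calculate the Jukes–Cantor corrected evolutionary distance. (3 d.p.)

p = 81/234 ≈ 0.346154.
d = −(3/4) ln(1 − 4p/3) = −0.75 ln(1 − 0.461539) = −0.75 ln(0.538461)
  = −0.75 × (-0.619040) = 0.464280 substitutions/site.

0.464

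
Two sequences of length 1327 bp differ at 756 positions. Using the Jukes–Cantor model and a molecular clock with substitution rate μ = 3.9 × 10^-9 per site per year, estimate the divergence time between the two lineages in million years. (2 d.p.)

p = 756/1327 ≈ 0.569706.
d = −(3/4) ln(1 − 4p/3) = −0.75 ln(1 − 0.759608) = −0.75 ln(0.240392)
  = −0.75 × (-1.425484) = 1.069113 substitutions/site.
Under a molecular clock d = 2μt, so t = d/(2μ) = 1.069113 / (2 × 3.9 × 10^-9) = 137.07 million years.

137.07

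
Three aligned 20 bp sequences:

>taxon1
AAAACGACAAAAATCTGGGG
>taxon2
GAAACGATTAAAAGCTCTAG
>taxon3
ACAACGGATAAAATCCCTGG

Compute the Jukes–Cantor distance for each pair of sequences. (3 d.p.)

d(taxon1,taxon2) = 0.471, d(taxon1,taxon3) = 0.471, d(taxon2,taxon3) = 0.471

taxon1–taxon2: 7/20 sites differ → p = 0.35, d = −0.75 ln(1 − 0.466667) = 0.471457 ≈ 0.471.
taxon1–taxon3: 7/20 sites differ → p = 0.35, d = −0.75 ln(1 − 0.466667) = 0.471457 ≈ 0.471.
taxon2–taxon3: 7/20 sites differ → p = 0.35, d = −0.75 ln(1 − 0.466667) = 0.471457 ≈ 0.471.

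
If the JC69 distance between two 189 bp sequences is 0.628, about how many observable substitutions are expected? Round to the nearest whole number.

Invert JC69: p = (3/4)(1 − e^(−4d/3)) = 0.75 × (1 − e^(-0.837333)) = 0.75 × (1 − 0.432863) = 0.425353.
Expected differing sites = pL ≈ 0.425353 × 189 = 80.391717 ≈ 80.

80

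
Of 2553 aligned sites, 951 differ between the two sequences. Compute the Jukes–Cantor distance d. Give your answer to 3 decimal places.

0.515

p = 951/2553 ≈ 0.372503.
d = −(3/4) ln(1 − 4p/3) = −0.75 ln(1 − 0.496671) = −0.75 ln(0.503329)
  = −0.75 × (-0.686511) = 0.514883 substitutions/site.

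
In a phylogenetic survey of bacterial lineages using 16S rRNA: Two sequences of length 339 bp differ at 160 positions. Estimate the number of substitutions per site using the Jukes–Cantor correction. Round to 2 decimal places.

p = 160/339 ≈ 0.471976.
d = −(3/4) ln(1 − 4p/3) = −0.75 ln(1 − 0.629301) = −0.75 ln(0.370699)
  = −0.75 × (-0.992365) = 0.744274 substitutions/site.

0.74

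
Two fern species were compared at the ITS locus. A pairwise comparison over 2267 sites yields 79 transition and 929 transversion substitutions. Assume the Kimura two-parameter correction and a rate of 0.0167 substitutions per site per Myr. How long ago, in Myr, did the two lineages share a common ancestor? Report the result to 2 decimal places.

22.59

P = 79/2267 ≈ 0.034848 and Q = 929/2267 ≈ 0.409793.
Under the Kimura two-parameter model, d = −½ ln(1 − 2P − Q) − ¼ ln(1 − 2Q).
1 − 2P − Q = 0.520511, giving −½ ln(0.520511) = 0.326472.
1 − 2Q = 0.180414, giving −¼ ln(0.180414) = 0.428125.
d = 0.326472 + 0.428125 = 0.754597.
Under a molecular clock d = 2μt, so t = d/(2μ) = 0.754597 / (2 × 0.0167) = 22.59 Myr.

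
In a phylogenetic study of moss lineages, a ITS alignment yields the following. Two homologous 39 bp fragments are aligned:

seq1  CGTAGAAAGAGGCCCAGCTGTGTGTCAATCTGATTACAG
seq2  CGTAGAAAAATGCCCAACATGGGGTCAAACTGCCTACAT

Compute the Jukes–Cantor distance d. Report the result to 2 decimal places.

The sequences differ at 11 of 39 sites, so p = 11/39 ≈ 0.282051.
d = −(3/4) ln(1 − 4p/3) = −0.75 ln(1 − 0.376068) = −0.75 ln(0.623932)
  = −0.75 × (-0.471714) = 0.353786 substitutions/site.

0.35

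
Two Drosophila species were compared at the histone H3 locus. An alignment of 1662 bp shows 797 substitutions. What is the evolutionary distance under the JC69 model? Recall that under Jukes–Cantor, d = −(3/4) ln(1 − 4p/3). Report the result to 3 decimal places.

p = 797/1662 ≈ 0.479543.
d = −(3/4) ln(1 − 4p/3) = −0.75 ln(1 − 0.639391) = −0.75 ln(0.360609)
  = −0.75 × (-1.019961) = 0.764971 substitutions/site.

0.765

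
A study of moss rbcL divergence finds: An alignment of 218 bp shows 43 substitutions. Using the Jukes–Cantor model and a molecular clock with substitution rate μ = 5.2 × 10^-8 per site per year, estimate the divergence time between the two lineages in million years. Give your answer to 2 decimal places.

p = 43/218 ≈ 0.197248.
d = −(3/4) ln(1 − 4p/3) = −0.75 ln(1 − 0.262997) = −0.75 ln(0.737003)
  = −0.75 × (-0.305163) = 0.228872 substitutions/site.
Under a molecular clock d = 2μt, so t = d/(2μ) = 0.228872 / (2 × 5.2 × 10^-8) = 2.20 million years.

2.20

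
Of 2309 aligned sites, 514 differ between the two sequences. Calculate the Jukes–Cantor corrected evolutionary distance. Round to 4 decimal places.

p = 514/2309 ≈ 0.222607.
d = −(3/4) ln(1 − 4p/3) = −0.75 ln(1 − 0.296809) = −0.75 ln(0.703191)
  = −0.75 × (-0.352127) = 0.264095 substitutions/site.

0.2641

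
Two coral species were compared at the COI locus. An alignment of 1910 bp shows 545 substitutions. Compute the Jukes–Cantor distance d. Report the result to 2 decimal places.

p = 545/1910 ≈ 0.28534.
d = −(3/4) ln(1 − 4p/3) = −0.75 ln(1 − 0.380453) = −0.75 ln(0.619547)
  = −0.75 × (-0.478767) = 0.359075 substitutions/site.

0.36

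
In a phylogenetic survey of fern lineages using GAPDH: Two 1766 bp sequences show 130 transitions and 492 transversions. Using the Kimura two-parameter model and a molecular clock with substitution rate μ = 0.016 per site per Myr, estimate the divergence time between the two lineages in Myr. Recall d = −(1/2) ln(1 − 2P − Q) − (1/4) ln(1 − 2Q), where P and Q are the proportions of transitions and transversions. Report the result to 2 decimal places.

15.03

P = 130/1766 ≈ 0.073613 and Q = 492/1766 ≈ 0.278596.
Under the Kimura two-parameter model, d = −½ ln(1 − 2P − Q) − ¼ ln(1 − 2Q).
1 − 2P − Q = 0.574178, giving −½ ln(0.574178) = 0.277408.
1 − 2Q = 0.442808, giving −¼ ln(0.442808) = 0.203655.
d = 0.277408 + 0.203655 = 0.481063.
Under a molecular clock d = 2μt, so t = d/(2μ) = 0.481063 / (2 × 0.016) = 15.03 Myr.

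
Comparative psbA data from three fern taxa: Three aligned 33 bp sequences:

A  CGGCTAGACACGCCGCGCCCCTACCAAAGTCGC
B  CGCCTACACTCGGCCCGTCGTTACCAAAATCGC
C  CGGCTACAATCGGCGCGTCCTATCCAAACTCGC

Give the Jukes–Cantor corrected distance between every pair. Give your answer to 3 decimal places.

A–B: 9/33 sites differ → p ≈ 0.272727, d = −0.75 ln(1 − 0.363636) = 0.338988 ≈ 0.339.
A–C: 9/33 sites differ → p ≈ 0.272727, d = −0.75 ln(1 − 0.363636) = 0.338988 ≈ 0.339.
B–C: 7/33 sites differ → p ≈ 0.212121, d = −0.75 ln(1 − 0.282828) = 0.249330 ≈ 0.249.

d(A,B) = 0.339, d(A,C) = 0.339, d(B,C) = 0.249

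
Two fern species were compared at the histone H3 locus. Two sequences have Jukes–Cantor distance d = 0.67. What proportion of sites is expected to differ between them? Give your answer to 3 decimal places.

p = (3/4)(1 − e^(−4d/3)) = 0.75 × (1 − e^(-0.893333)) = 0.75 × (1 − 0.409289) = 0.443033.

0.443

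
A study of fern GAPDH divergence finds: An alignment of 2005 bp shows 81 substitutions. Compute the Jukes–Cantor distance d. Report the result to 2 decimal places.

0.04

p = 81/2005 ≈ 0.040399.
d = −(3/4) ln(1 − 4p/3) = −0.75 ln(1 − 0.053865) = −0.75 ln(0.946135)
  = −0.75 × (-0.055370) = 0.041528 substitutions/site.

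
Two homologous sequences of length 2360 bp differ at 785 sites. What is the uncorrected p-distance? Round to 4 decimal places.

0.3326

p = 785/2360 = 0.332627… ≈ 0.3326 (to 4 d.p.).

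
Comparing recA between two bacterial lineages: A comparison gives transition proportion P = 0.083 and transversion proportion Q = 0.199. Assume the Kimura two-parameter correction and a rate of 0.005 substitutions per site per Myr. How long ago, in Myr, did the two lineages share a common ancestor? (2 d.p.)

Under the Kimura two-parameter model, d = −½ ln(1 − 2P − Q) − ¼ ln(1 − 2Q).
1 − 2P − Q = 0.635, giving −½ ln(0.635) = 0.227065.
1 − 2Q = 0.602, giving −¼ ln(0.602) = 0.126874.
d = 0.227065 + 0.126874 = 0.353939.
Under a molecular clock d = 2μt, so t = d/(2μ) = 0.353939 / (2 × 0.005) = 35.39 Myr.

35.39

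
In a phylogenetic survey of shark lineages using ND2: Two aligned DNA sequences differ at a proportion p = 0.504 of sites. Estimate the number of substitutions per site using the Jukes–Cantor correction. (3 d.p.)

d = −(3/4) ln(1 − 4p/3) = −0.75 ln(1 − 0.672) = −0.75 ln(0.328)
  = −0.75 × (-1.114742) = 0.836057 substitutions/site.

0.836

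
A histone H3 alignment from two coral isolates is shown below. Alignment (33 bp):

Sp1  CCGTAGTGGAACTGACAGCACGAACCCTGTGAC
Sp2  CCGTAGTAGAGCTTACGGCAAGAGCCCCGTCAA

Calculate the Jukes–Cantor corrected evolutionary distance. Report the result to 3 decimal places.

0.339

The sequences differ at 9 of 33 sites (8, 11, 14, 17, 21, 24, 28, 31, 33), so p = 9/33 ≈ 0.272727.
d = −(3/4) ln(1 − 4p/3) = −0.75 ln(1 − 0.363636) = −0.75 ln(0.636364)
  = −0.75 × (-0.451985) = 0.338989 substitutions/site.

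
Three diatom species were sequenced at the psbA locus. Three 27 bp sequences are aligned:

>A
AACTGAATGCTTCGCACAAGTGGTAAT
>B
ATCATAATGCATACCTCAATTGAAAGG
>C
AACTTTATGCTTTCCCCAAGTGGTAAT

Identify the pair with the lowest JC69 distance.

A and C

A–B: 12/27 differ, p = 0.444, d = 0.673.
A–C: 5/27 differ, p = 0.185, d = 0.213.
B–C: 11/27 differ, p = 0.407, d = 0.588.
The smallest distance is between A and C.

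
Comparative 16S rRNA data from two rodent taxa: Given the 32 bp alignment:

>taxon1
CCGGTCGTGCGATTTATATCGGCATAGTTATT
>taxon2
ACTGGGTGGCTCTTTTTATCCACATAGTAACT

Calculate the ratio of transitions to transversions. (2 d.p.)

Transitions are A↔G and C↔T; transversions are all other mismatches.
Transitions: 2. Transversions: 11.
R = 2/11 = 0.181818… ≈ 0.18 (to 2 d.p.).

0.18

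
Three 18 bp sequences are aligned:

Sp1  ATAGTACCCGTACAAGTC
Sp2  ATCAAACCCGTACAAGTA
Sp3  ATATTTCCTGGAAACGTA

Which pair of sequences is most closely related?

Sp1 and Sp2

Sp1–Sp2: 4/18 differ, p = 0.222, d = 0.264.
Sp1–Sp3: 7/18 differ, p = 0.389, d = 0.548.
Sp2–Sp3: 8/18 differ, p = 0.444, d = 0.673.
The smallest distance is between Sp1 and Sp2.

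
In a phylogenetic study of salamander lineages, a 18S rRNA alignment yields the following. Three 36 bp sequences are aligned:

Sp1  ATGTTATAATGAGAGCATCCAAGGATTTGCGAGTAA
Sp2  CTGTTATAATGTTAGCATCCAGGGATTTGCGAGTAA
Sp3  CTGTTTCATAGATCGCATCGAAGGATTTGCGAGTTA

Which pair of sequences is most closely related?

Sp1–Sp2: 4/36 differ, p = 0.111, d = 0.120.
Sp1–Sp3: 9/36 differ, p = 0.250, d = 0.304.
Sp2–Sp3: 9/36 differ, p = 0.250, d = 0.304.
The smallest distance is between Sp1 and Sp2.

Sp1 and Sp2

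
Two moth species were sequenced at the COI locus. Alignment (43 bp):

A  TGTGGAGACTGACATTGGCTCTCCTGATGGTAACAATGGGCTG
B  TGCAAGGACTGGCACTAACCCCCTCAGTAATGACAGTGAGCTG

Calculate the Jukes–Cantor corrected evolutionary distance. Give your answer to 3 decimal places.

0.667

The sequences differ at 19 of 43 sites, so p = 19/43 ≈ 0.44186.
d = −(3/4) ln(1 − 4p/3) = −0.75 ln(1 − 0.589147) = −0.75 ln(0.410853)
  = −0.75 × (-0.889520) = 0.667140 substitutions/site.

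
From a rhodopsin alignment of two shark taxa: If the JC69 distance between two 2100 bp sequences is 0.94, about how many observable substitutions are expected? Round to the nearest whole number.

1125

Invert JC69: p = (3/4)(1 − e^(−4d/3)) = 0.75 × (1 − e^(-1.253333)) = 0.75 × (1 − 0.285551) = 0.535837.
Expected differing sites = pL ≈ 0.535837 × 2100 = 1125.2577 ≈ 1125.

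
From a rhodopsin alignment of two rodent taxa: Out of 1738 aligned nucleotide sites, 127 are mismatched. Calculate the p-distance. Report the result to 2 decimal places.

p = 127/1738 = 0.073072… ≈ 0.07 (to 2 d.p.).

0.07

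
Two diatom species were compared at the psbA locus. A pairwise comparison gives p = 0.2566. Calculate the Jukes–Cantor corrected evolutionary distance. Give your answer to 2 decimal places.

0.31

d = −(3/4) ln(1 − 4p/3) = −0.75 ln(1 − 0.342133) = −0.75 ln(0.657867)
  = −0.75 × (-0.418752) = 0.314064 substitutions/site.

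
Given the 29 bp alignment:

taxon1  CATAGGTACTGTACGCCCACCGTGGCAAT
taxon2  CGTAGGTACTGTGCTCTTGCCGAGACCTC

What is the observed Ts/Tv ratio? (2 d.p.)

Transitions are A↔G and C↔T; transversions are all other mismatches.
Transitions: 7. Transversions: 4.
R = 7/4 = 1.75.

1.75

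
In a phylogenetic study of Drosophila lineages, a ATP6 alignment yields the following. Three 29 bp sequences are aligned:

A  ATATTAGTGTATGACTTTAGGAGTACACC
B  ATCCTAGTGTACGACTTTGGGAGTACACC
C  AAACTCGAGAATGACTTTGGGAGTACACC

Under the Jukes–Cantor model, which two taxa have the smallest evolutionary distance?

A and B

A–B: 4/29 differ, p = 0.138, d = 0.152.
A–C: 6/29 differ, p = 0.207, d = 0.242.
B–C: 6/29 differ, p = 0.207, d = 0.242.
The smallest distance is between A and B.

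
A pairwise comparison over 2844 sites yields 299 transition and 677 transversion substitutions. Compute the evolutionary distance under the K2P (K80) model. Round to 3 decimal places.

0.459

P = 299/2844 ≈ 0.105134 and Q = 677/2844 ≈ 0.238045.
Under the Kimura two-parameter model, d = −½ ln(1 − 2P − Q) − ¼ ln(1 − 2Q).
1 − 2P − Q = 0.551687, giving −½ ln(0.551687) = 0.297387.
1 − 2Q = 0.52391, giving −¼ ln(0.52391) = 0.161609.
d = 0.297387 + 0.161609 = 0.458996.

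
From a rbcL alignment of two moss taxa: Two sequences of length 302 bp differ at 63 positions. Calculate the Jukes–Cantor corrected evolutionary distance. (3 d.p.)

p = 63/302 ≈ 0.208609.
d = −(3/4) ln(1 − 4p/3) = −0.75 ln(1 − 0.278145) = −0.75 ln(0.721855)
  = −0.75 × (-0.325931) = 0.244448 substitutions/site.

0.244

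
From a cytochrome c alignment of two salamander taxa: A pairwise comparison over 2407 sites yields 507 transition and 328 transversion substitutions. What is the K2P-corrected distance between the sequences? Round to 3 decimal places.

0.487

P = 507/2407 ≈ 0.210636 and Q = 328/2407 ≈ 0.136269.
Under the Kimura two-parameter model, d = −½ ln(1 − 2P − Q) − ¼ ln(1 − 2Q).
1 − 2P − Q = 0.442459, giving −½ ln(0.442459) = 0.407704.
1 − 2Q = 0.727462, giving −¼ ln(0.727462) = 0.079548.
d = 0.407704 + 0.079548 = 0.487252.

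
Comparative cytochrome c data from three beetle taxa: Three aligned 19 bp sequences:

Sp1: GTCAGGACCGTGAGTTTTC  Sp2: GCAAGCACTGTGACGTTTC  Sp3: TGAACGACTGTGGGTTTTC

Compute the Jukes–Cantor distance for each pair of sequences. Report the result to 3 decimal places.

d(Sp1,Sp2) = 0.410, d(Sp1,Sp3) = 0.410, d(Sp2,Sp3) = 0.507

Sp1–Sp2: 6/19 sites differ → p ≈ 0.315789, d = −0.75 ln(1 − 0.421052) = 0.409907 ≈ 0.410.
Sp1–Sp3: 6/19 sites differ → p ≈ 0.315789, d = −0.75 ln(1 − 0.421052) = 0.409907 ≈ 0.410.
Sp2–Sp3: 7/19 sites differ → p ≈ 0.368421, d = −0.75 ln(1 − 0.491228) = 0.506816 ≈ 0.507.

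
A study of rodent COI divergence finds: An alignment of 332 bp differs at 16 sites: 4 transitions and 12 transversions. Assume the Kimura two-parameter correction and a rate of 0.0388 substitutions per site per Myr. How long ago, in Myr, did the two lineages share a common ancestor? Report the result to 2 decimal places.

0.64

P = 4/332 ≈ 0.012048 and Q = 12/332 ≈ 0.036145.
Under the Kimura two-parameter model, d = −½ ln(1 − 2P − Q) − ¼ ln(1 − 2Q).
1 − 2P − Q = 0.939759, giving −½ ln(0.939759) = 0.031066.
1 − 2Q = 0.92771, giving −¼ ln(0.92771) = 0.018759.
d = 0.031066 + 0.018759 = 0.049825.
Under a molecular clock d = 2μt, so t = d/(2μ) = 0.049825 / (2 × 0.0388) = 0.64 Myr.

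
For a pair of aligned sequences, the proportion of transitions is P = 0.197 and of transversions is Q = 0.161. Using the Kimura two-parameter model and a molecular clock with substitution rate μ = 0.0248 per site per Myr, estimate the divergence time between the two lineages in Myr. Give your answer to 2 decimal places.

Under the Kimura two-parameter model, d = −½ ln(1 − 2P − Q) − ¼ ln(1 − 2Q).
1 − 2P − Q = 0.445, giving −½ ln(0.445) = 0.404840.
1 − 2Q = 0.678, giving −¼ ln(0.678) = 0.097152.
d = 0.404840 + 0.097152 = 0.501992.
Under a molecular clock d = 2μt, so t = d/(2μ) = 0.501992 / (2 × 0.0248) = 10.12 Myr.

10.12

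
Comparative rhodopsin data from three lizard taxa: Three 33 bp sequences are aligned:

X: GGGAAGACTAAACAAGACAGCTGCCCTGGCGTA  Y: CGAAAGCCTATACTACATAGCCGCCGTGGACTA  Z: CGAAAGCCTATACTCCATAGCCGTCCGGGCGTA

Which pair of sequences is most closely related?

X–Y: 11/33 differ, p = 0.333, d = 0.441.
X–Z: 11/33 differ, p = 0.333, d = 0.441.
Y–Z: 6/33 differ, p = 0.182, d = 0.208.
The smallest distance is between Y and Z.

Y and Z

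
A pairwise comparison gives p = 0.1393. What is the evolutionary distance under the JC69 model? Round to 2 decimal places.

0.15

d = −(3/4) ln(1 − 4p/3) = −0.75 ln(1 − 0.185733) = −0.75 ln(0.814267)
  = −0.75 × (-0.205467) = 0.154100 substitutions/site.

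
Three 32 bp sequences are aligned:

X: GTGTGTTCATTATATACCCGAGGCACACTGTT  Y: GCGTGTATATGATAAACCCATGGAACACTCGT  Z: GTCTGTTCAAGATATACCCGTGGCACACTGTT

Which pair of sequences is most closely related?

X and Z

X–Y: 10/32 differ, p = 0.313, d = 0.404.
X–Z: 4/32 differ, p = 0.125, d = 0.137.
Y–Z: 10/32 differ, p = 0.313, d = 0.404.
The smallest distance is between X and Z.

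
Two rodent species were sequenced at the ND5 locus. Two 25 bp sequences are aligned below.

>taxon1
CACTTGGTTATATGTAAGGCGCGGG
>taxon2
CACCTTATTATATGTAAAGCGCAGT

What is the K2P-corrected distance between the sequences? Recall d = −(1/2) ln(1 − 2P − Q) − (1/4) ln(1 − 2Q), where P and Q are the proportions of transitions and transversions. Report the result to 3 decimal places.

Of 25 sites, 4 differences are transitions and 2 are transversions, so P = 4/25 = 0.16 and Q = 2/25 = 0.08.
Under the Kimura two-parameter model, d = −½ ln(1 − 2P − Q) − ¼ ln(1 − 2Q).
1 − 2P − Q = 0.6, giving −½ ln(0.6) = 0.255413.
1 − 2Q = 0.84, giving −¼ ln(0.84) = 0.043588.
d = 0.255413 + 0.043588 = 0.299001.

0.299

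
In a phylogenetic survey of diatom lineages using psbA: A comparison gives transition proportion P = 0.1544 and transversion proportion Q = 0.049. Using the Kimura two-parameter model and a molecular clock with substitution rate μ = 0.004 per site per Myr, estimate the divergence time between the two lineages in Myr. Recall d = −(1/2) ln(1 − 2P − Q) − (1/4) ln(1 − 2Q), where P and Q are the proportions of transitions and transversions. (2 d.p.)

Under the Kimura two-parameter model, d = −½ ln(1 − 2P − Q) − ¼ ln(1 − 2Q).
1 − 2P − Q = 0.6422, giving −½ ln(0.6422) = 0.221428.
1 − 2Q = 0.902, giving −¼ ln(0.902) = 0.025785.
d = 0.221428 + 0.025785 = 0.247213.
Under a molecular clock d = 2μt, so t = d/(2μ) = 0.247213 / (2 × 0.004) = 30.90 Myr.

30.90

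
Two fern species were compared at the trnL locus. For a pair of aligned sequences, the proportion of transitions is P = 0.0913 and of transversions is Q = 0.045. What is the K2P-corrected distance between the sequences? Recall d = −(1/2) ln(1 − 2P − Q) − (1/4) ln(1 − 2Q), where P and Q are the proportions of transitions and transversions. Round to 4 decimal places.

Under the Kimura two-parameter model, d = −½ ln(1 − 2P − Q) − ¼ ln(1 − 2Q).
1 − 2P − Q = 0.7724, giving −½ ln(0.7724) = 0.129126.
1 − 2Q = 0.91, giving −¼ ln(0.91) = 0.023578.
d = 0.129126 + 0.023578 = 0.152704.

0.1527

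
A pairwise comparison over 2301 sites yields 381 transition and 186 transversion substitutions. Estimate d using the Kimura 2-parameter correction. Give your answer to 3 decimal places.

0.310

P = 381/2301 ≈ 0.16558 and Q = 186/2301 ≈ 0.080834.
Under the Kimura two-parameter model, d = −½ ln(1 − 2P − Q) − ¼ ln(1 − 2Q).
1 − 2P − Q = 0.588006, giving −½ ln(0.588006) = 0.265509.
1 − 2Q = 0.838332, giving −¼ ln(0.838332) = 0.044085.
d = 0.265509 + 0.044085 = 0.309594.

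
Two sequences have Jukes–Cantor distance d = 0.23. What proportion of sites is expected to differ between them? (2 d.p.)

p = (3/4)(1 − e^(−4d/3)) = 0.75 × (1 − e^(-0.306667)) = 0.75 × (1 − 0.735896) = 0.198078.

0.20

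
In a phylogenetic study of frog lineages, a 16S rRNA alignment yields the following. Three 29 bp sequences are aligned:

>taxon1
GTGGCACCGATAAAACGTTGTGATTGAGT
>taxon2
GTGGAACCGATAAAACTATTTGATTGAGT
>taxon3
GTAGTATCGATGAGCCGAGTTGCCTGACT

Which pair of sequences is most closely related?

taxon1 and taxon2

taxon1–taxon2: 4/29 differ, p = 0.138, d = 0.152.
taxon1–taxon3: 12/29 differ, p = 0.414, d = 0.602.
taxon2–taxon3: 11/29 differ, p = 0.379, d = 0.529.
The smallest distance is between taxon1 and taxon2.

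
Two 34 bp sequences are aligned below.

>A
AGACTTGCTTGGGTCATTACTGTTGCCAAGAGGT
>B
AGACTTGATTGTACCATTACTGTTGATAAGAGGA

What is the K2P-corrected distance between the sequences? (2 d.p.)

0.24

Of 34 sites, 3 differences are transitions and 4 are transversions, so P = 3/34 ≈ 0.088235 and Q = 4/34 ≈ 0.117647.
Under the Kimura two-parameter model, d = −½ ln(1 − 2P − Q) − ¼ ln(1 − 2Q).
1 − 2P − Q = 0.705883, giving −½ ln(0.705883) = 0.174153.
1 − 2Q = 0.764706, giving −¼ ln(0.764706) = 0.067066.
d = 0.174153 + 0.067066 = 0.241219.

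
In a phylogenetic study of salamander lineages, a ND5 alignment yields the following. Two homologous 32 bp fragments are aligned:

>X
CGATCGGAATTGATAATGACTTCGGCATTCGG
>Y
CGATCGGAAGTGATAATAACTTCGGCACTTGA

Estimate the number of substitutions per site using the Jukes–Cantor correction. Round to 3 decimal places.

The sequences differ at 5 of 32 sites (10, 18, 28, 30, 32), so p = 5/32 = 0.15625.
d = −(3/4) ln(1 − 4p/3) = −0.75 ln(1 − 0.208333) = −0.75 ln(0.791667)
  = −0.75 × (-0.233614) = 0.175211 substitutions/site.

0.175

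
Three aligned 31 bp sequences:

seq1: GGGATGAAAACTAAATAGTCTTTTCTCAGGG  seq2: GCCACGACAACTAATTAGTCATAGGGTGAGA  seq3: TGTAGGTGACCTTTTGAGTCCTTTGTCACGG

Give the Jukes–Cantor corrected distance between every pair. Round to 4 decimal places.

seq1–seq2: 14/31 sites differ → p ≈ 0.451613, d = −0.75 ln(1 − 0.602151) = 0.691262 ≈ 0.6913.
seq1–seq3: 13/31 sites differ → p ≈ 0.419355, d = −0.75 ln(1 − 0.55914) = 0.614271 ≈ 0.6143.
seq2–seq3: 18/31 sites differ → p ≈ 0.580645, d = −0.75 ln(1 − 0.774193) = 1.116056 ≈ 1.1161.

d(seq1,seq2) = 0.6913, d(seq1,seq3) = 0.6143, d(seq2,seq3) = 1.1161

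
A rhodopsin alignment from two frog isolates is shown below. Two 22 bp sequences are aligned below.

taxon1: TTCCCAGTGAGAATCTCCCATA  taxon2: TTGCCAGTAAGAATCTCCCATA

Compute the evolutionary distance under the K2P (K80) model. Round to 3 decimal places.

Of 22 sites, 1 differences are transitions and 1 are transversions, so P = 1/22 ≈ 0.045455 and Q = 1/22 ≈ 0.045455.
Under the Kimura two-parameter model, d = −½ ln(1 − 2P − Q) − ¼ ln(1 − 2Q).
1 − 2P − Q = 0.863635, giving −½ ln(0.863635) = 0.073303.
1 − 2Q = 0.90909, giving −¼ ln(0.90909) = 0.023828.
d = 0.073303 + 0.023828 = 0.097131.

0.097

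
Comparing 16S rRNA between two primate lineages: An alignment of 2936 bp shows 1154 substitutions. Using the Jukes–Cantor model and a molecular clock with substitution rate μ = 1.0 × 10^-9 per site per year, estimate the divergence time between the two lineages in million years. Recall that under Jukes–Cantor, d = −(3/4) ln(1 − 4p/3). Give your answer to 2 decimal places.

278.43

p = 1154/2936 ≈ 0.393052.
d = −(3/4) ln(1 − 4p/3) = −0.75 ln(1 − 0.524069) = −0.75 ln(0.475931)
  = −0.75 × (-0.742482) = 0.556862 substitutions/site.
Under a molecular clock d = 2μt, so t = d/(2μ) = 0.556862 / (2 × 1.0 × 10^-9) = 278.43 million years.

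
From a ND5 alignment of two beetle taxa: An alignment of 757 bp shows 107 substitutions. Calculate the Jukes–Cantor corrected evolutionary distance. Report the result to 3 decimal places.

0.157

p = 107/757 ≈ 0.141347.
d = −(3/4) ln(1 − 4p/3) = −0.75 ln(1 − 0.188463) = −0.75 ln(0.811537)
  = −0.75 × (-0.208825) = 0.156619 substitutions/site.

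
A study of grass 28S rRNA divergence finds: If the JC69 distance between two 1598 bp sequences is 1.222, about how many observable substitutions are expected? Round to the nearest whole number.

964

Invert JC69: p = (3/4)(1 − e^(−4d/3)) = 0.75 × (1 − e^(-1.629333)) = 0.75 × (1 − 0.196060) = 0.602955.
Expected differing sites = pL ≈ 0.602955 × 1598 = 963.52209 ≈ 964.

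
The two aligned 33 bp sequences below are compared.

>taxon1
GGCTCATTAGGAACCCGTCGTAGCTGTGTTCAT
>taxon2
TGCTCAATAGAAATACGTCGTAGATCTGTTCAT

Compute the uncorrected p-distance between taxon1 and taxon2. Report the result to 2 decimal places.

The sequences differ at 7 of 33 positions (sites 1, 7, 11, 14, 15, 24, 26).
p = 7/33 = 0.212121… ≈ 0.21 (to 2 d.p.).

0.21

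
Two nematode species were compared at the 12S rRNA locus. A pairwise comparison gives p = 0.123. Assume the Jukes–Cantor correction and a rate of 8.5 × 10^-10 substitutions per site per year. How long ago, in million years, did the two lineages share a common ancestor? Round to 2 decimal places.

d = −(3/4) ln(1 − 4p/3) = −0.75 ln(1 − 0.164) = −0.75 ln(0.836)
  = −0.75 × (-0.179127) = 0.134345 substitutions/site.
Under a molecular clock d = 2μt, so t = d/(2μ) = 0.134345 / (2 × 8.5 × 10^-10) = 79.03 million years.

79.03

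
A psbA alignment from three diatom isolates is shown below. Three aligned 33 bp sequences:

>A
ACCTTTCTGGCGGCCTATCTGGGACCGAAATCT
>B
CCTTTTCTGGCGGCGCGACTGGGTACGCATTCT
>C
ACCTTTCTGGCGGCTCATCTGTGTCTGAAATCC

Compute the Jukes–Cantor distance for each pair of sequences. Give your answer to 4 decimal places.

d(A,B) = 0.3882, d(A,C) = 0.2082, d(B,C) = 0.4408

A–B: 10/33 sites differ → p ≈ 0.30303, d = −0.75 ln(1 − 0.40404) = 0.388186 ≈ 0.3882.
A–C: 6/33 sites differ → p ≈ 0.181818, d = −0.75 ln(1 − 0.242424) = 0.208224 ≈ 0.2082.
B–C: 11/33 sites differ → p ≈ 0.333333, d = −0.75 ln(1 − 0.444444) = 0.440839 ≈ 0.4408.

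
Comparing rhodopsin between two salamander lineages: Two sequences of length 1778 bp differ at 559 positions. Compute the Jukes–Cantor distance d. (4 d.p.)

p = 559/1778 ≈ 0.314398.
d = −(3/4) ln(1 − 4p/3) = −0.75 ln(1 − 0.419197) = −0.75 ln(0.580803)
  = −0.75 × (-0.543344) = 0.407508 substitutions/site.

0.4075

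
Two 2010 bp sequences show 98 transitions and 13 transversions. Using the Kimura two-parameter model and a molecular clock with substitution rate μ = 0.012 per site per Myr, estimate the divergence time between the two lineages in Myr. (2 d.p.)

P = 98/2010 ≈ 0.048756 and Q = 13/2010 ≈ 0.006468.
Under the Kimura two-parameter model, d = −½ ln(1 − 2P − Q) − ¼ ln(1 − 2Q).
1 − 2P − Q = 0.89602, giving −½ ln(0.89602) = 0.054896.
1 − 2Q = 0.987064, giving −¼ ln(0.987064) = 0.003255.
d = 0.054896 + 0.003255 = 0.058151.
Under a molecular clock d = 2μt, so t = d/(2μ) = 0.058151 / (2 × 0.012) = 2.42 Myr.

2.42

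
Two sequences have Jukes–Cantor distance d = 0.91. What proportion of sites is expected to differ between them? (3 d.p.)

p = (3/4)(1 − e^(−4d/3)) = 0.75 × (1 − e^(-1.213333)) = 0.75 × (1 − 0.297205) = 0.527096.

0.527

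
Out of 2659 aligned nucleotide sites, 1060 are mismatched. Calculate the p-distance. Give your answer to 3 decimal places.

p = 1060/2659 = 0.398646… ≈ 0.399 (to 3 d.p.).

0.399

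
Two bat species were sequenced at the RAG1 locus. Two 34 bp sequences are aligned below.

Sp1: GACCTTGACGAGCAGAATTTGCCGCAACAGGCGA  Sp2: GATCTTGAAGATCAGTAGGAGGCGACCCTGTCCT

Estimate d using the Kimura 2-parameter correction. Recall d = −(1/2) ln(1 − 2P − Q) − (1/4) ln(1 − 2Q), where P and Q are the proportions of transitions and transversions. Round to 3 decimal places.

Of 34 sites, 1 differences are transitions and 14 are transversions, so P = 1/34 ≈ 0.029412 and Q = 14/34 ≈ 0.411765.
Under the Kimura two-parameter model, d = −½ ln(1 − 2P − Q) − ¼ ln(1 − 2Q).
1 − 2P − Q = 0.529411, giving −½ ln(0.529411) = 0.317995.
1 − 2Q = 0.17647, giving −¼ ln(0.17647) = 0.433651.
d = 0.317995 + 0.433651 = 0.751646.

0.752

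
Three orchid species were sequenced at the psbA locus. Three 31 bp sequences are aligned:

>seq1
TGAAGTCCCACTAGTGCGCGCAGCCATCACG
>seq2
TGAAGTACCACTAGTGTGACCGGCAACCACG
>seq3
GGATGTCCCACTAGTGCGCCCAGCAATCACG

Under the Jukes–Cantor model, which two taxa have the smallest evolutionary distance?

seq1–seq2: 7/31 differ, p = 0.226, d = 0.269.
seq1–seq3: 4/31 differ, p = 0.129, d = 0.142.
seq2–seq3: 7/31 differ, p = 0.226, d = 0.269.
The smallest distance is between seq1 and seq3.

seq1 and seq3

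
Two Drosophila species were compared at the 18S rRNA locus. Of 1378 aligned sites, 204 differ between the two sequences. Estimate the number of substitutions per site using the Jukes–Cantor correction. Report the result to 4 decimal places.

0.1649

p = 204/1378 ≈ 0.148041.
d = −(3/4) ln(1 − 4p/3) = −0.75 ln(1 − 0.197388) = −0.75 ln(0.802612)
  = −0.75 × (-0.219884) = 0.164913 substitutions/site.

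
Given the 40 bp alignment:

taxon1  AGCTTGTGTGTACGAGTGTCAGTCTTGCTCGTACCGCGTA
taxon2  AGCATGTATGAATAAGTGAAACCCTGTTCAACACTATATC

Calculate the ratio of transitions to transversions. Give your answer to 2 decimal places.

Transitions are A↔G and C↔T; transversions are all other mismatches.
Transitions: 12. Transversions: 9.
R = 12/9 = 1.333333… ≈ 1.33 (to 2 d.p.).

1.33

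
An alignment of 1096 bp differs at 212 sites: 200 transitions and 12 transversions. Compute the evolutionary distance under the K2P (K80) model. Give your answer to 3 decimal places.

0.241

P = 200/1096 ≈ 0.182482 and Q = 12/1096 ≈ 0.010949.
Under the Kimura two-parameter model, d = −½ ln(1 − 2P − Q) − ¼ ln(1 − 2Q).
1 − 2P − Q = 0.624087, giving −½ ln(0.624087) = 0.235733.
1 − 2Q = 0.978102, giving −¼ ln(0.978102) = 0.005535.
d = 0.235733 + 0.005535 = 0.241268.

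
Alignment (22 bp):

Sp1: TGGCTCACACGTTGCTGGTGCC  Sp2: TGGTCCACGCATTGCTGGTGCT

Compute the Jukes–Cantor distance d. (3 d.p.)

0.271

The sequences differ at 5 of 22 sites (4, 5, 9, 11, 22), so p = 5/22 ≈ 0.227273.
d = −(3/4) ln(1 − 4p/3) = −0.75 ln(1 − 0.303031) = −0.75 ln(0.696969)
  = −0.75 × (-0.361014) = 0.270761 substitutions/site.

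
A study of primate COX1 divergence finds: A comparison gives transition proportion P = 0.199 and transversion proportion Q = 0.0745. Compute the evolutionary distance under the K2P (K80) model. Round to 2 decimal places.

0.36

Under the Kimura two-parameter model, d = −½ ln(1 − 2P − Q) − ¼ ln(1 − 2Q).
1 − 2P − Q = 0.5275, giving −½ ln(0.5275) = 0.319803.
1 − 2Q = 0.851, giving −¼ ln(0.851) = 0.040336.
d = 0.319803 + 0.040336 = 0.360139.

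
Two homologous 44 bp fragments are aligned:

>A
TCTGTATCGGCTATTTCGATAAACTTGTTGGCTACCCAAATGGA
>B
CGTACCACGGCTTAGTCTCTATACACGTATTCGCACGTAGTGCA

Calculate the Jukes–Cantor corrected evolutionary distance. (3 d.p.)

The sequences differ at 24 of 44 sites, so p = 24/44 ≈ 0.545455.
d = −(3/4) ln(1 − 4p/3) = −0.75 ln(1 − 0.727273) = −0.75 ln(0.272727)
  = −0.75 × (-1.299284) = 0.974463 substitutions/site.

0.974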